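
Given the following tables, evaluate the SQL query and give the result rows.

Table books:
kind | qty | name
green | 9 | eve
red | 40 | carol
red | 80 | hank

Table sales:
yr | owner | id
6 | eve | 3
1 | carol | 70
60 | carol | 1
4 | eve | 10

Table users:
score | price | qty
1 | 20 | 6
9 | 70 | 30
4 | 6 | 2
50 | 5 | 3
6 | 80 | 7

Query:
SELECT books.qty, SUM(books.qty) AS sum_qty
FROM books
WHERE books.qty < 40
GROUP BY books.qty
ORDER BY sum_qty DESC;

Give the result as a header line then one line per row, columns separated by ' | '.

After WHERE (1 rows):
books.kind | books.qty | books.name
green | 9 | eve
After GROUP BY (1 rows):
books.qty | sum_qty
9 | 9
After ORDER BY (1 rows):
books.qty | sum_qty
9 | 9

== RESULT ==
books.qty | sum_qty
9 | 9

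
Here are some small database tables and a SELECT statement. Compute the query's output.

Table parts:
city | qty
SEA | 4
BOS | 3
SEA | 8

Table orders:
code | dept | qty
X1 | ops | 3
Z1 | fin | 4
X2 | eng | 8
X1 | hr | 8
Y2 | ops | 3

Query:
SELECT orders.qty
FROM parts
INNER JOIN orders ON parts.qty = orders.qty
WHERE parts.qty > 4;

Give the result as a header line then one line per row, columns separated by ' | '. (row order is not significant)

After JOIN orders (5 rows):
parts.city | parts.qty | orders.code | orders.dept | orders.qty
SEA | 4 | Z1 | fin | 4
BOS | 3 | X1 | ops | 3
BOS | 3 | Y2 | ops | 3
SEA | 8 | X2 | eng | 8
SEA | 8 | X1 | hr | 8
After WHERE (2 rows):
parts.city | parts.qty | orders.code | orders.dept | orders.qty
SEA | 8 | X2 | eng | 8
SEA | 8 | X1 | hr | 8
After SELECT (2 rows):
orders.qty
8
8

== RESULT ==
orders.qty
8
8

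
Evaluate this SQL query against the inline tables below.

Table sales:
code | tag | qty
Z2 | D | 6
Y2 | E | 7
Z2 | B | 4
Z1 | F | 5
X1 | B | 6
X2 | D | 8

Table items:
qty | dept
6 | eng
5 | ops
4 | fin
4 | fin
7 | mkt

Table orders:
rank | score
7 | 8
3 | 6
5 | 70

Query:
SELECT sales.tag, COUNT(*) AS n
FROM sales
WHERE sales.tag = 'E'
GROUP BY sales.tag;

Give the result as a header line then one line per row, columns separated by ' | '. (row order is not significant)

After WHERE (1 rows):
sales.code | sales.tag | sales.qty
Y2 | E | 7
After GROUP BY (1 rows):
sales.tag | n
E | 1

== RESULT ==
sales.tag | n
E | 1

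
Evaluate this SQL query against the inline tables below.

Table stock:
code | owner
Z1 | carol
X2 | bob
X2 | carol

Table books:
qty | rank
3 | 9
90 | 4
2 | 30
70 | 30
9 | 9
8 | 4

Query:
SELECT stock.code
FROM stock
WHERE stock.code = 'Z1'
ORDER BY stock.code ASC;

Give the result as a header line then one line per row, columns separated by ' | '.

After WHERE (1 rows):
stock.code | stock.owner
Z1 | carol
After SELECT (1 rows):
stock.code
Z1
After ORDER BY (1 rows):
stock.code
Z1

== RESULT ==
stock.code
Z1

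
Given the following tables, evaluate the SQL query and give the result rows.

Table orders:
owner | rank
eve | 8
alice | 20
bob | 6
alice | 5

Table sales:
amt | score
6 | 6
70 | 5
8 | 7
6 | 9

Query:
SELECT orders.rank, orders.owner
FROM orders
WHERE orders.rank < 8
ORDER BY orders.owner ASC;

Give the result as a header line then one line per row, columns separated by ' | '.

== RESULT ==
orders.rank | orders.owner
5 | alice
6 | bob

Derivation:
After WHERE (2 rows):
orders.owner | orders.rank
bob | 6
alice | 5
After SELECT (2 rows):
orders.rank | orders.owner
6 | bob
5 | alice
After ORDER BY (2 rows):
orders.rank | orders.owner
5 | alice
6 | bob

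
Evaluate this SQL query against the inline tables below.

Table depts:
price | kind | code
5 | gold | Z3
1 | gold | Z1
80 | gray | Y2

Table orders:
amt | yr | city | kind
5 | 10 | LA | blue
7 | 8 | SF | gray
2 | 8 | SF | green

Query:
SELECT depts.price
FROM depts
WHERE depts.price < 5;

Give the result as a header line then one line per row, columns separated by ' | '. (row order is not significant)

== RESULT ==
depts.price
1

Derivation:
After WHERE (1 rows):
depts.price | depts.kind | depts.code
1 | gold | Z1
After SELECT (1 rows):
depts.price
1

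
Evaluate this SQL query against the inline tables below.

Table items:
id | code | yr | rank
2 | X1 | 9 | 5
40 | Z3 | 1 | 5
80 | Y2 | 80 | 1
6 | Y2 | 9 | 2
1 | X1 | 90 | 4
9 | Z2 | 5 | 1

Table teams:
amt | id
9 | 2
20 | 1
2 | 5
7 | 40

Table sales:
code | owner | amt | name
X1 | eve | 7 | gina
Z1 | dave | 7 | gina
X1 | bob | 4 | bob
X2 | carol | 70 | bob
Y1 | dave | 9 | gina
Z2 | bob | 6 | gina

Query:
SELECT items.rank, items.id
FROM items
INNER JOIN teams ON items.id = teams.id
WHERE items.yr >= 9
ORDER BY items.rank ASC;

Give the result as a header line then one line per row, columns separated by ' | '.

== RESULT ==
items.rank | items.id
4 | 1
5 | 2

Derivation:
After JOIN teams (3 rows):
items.id | items.code | items.yr | items.rank | teams.amt | teams.id
2 | X1 | 9 | 5 | 9 | 2
40 | Z3 | 1 | 5 | 7 | 40
1 | X1 | 90 | 4 | 20 | 1
After WHERE (2 rows):
items.id | items.code | items.yr | items.rank | teams.amt | teams.id
2 | X1 | 9 | 5 | 9 | 2
1 | X1 | 90 | 4 | 20 | 1
After SELECT (2 rows):
items.rank | items.id
5 | 2
4 | 1
After ORDER BY (2 rows):
items.rank | items.id
4 | 1
5 | 2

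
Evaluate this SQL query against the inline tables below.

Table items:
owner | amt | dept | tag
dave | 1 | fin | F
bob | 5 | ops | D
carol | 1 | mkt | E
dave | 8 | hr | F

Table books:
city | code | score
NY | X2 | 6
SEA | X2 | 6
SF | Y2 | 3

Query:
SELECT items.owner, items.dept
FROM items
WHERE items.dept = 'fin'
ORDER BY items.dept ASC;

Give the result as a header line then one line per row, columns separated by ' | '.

After WHERE (1 rows):
items.owner | items.amt | items.dept | items.tag
dave | 1 | fin | F
After SELECT (1 rows):
items.owner | items.dept
dave | fin
After ORDER BY (1 rows):
items.owner | items.dept
dave | fin

== RESULT ==
items.owner | items.dept
dave | fin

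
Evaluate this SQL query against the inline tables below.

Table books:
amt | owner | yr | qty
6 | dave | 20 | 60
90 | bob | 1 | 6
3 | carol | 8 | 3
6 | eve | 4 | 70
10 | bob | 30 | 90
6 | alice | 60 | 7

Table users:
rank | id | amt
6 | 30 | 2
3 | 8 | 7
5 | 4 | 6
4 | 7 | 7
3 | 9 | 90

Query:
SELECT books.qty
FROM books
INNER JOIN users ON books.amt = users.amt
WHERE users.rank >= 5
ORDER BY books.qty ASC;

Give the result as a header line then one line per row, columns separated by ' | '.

After JOIN users (4 rows):
books.amt | books.owner | books.yr | books.qty | users.rank | users.id | users.amt
6 | dave | 20 | 60 | 5 | 4 | 6
90 | bob | 1 | 6 | 3 | 9 | 90
6 | eve | 4 | 70 | 5 | 4 | 6
6 | alice | 60 | 7 | 5 | 4 | 6
After WHERE (3 rows):
books.amt | books.owner | books.yr | books.qty | users.rank | users.id | users.amt
6 | dave | 20 | 60 | 5 | 4 | 6
6 | eve | 4 | 70 | 5 | 4 | 6
6 | alice | 60 | 7 | 5 | 4 | 6
After SELECT (3 rows):
books.qty
60
70
7
After ORDER BY (3 rows):
books.qty
7
60
70

== RESULT ==
books.qty
7
60
70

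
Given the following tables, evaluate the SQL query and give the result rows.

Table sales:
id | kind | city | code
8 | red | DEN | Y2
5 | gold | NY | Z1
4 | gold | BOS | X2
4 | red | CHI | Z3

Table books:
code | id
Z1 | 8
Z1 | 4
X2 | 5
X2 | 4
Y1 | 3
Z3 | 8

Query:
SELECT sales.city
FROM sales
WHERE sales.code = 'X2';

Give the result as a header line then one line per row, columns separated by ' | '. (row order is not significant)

== RESULT ==
sales.city
BOS

Derivation:
After WHERE (1 rows):
sales.id | sales.kind | sales.city | sales.code
4 | gold | BOS | X2
After SELECT (1 rows):
sales.city
BOS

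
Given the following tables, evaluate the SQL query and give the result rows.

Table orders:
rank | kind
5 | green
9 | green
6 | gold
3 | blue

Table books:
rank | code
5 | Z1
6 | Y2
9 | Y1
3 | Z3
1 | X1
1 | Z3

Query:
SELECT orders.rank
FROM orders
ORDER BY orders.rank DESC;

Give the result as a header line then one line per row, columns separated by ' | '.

== RESULT ==
orders.rank
9
6
5
3

Derivation:
After SELECT (4 rows):
orders.rank
5
9
6
3
After ORDER BY (4 rows):
orders.rank
9
6
5
3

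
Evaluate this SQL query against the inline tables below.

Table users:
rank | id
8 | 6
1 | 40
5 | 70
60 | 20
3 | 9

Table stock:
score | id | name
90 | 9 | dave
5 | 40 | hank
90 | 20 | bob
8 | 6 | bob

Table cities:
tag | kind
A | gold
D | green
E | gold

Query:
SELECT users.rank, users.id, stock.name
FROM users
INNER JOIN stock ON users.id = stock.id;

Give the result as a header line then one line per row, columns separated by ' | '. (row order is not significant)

== RESULT ==
users.rank | users.id | stock.name
8 | 6 | bob
1 | 40 | hank
60 | 20 | bob
3 | 9 | dave

Derivation:
After JOIN stock (4 rows):
users.rank | users.id | stock.score | stock.id | stock.name
8 | 6 | 8 | 6 | bob
1 | 40 | 5 | 40 | hank
60 | 20 | 90 | 20 | bob
3 | 9 | 90 | 9 | dave
After SELECT (4 rows):
users.rank | users.id | stock.name
8 | 6 | bob
1 | 40 | hank
60 | 20 | bob
3 | 9 | dave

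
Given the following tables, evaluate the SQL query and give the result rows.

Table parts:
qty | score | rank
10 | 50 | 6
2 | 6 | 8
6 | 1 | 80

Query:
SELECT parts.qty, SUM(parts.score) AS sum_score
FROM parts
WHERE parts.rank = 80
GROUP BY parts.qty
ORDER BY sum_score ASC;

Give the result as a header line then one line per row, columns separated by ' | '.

== RESULT ==
parts.qty | sum_score
6 | 1

Derivation:
After WHERE (1 rows):
parts.qty | parts.score | parts.rank
6 | 1 | 80
After GROUP BY (1 rows):
parts.qty | sum_score
6 | 1
After ORDER BY (1 rows):
parts.qty | sum_score
6 | 1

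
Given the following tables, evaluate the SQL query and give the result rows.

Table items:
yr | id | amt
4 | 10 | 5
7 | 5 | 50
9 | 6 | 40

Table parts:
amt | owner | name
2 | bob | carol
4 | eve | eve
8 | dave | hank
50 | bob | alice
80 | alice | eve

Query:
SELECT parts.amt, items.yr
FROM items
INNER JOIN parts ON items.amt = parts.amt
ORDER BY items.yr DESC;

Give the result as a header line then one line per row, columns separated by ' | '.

== RESULT ==
parts.amt | items.yr
50 | 7

Derivation:
After JOIN parts (1 rows):
items.yr | items.id | items.amt | parts.amt | parts.owner | parts.name
7 | 5 | 50 | 50 | bob | alice
After SELECT (1 rows):
parts.amt | items.yr
50 | 7
After ORDER BY (1 rows):
parts.amt | items.yr
50 | 7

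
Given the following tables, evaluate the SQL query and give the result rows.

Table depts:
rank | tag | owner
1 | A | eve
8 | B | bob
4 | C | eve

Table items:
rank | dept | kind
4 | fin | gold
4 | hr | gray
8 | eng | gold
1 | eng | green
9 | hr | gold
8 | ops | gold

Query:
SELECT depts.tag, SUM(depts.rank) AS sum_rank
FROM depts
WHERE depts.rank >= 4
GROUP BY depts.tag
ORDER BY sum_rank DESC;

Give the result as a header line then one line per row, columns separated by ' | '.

== RESULT ==
depts.tag | sum_rank
B | 8
C | 4

Derivation:
After WHERE (2 rows):
depts.rank | depts.tag | depts.owner
8 | B | bob
4 | C | eve
After GROUP BY (2 rows):
depts.tag | sum_rank
B | 8
C | 4
After ORDER BY (2 rows):
depts.tag | sum_rank
B | 8
C | 4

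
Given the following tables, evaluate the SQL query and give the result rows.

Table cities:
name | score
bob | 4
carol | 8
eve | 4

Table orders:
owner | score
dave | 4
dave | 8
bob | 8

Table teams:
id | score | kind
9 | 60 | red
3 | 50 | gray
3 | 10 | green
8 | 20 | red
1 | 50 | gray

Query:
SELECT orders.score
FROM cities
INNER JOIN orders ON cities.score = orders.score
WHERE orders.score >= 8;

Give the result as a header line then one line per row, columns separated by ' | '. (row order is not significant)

After JOIN orders (4 rows):
cities.name | cities.score | orders.owner | orders.score
bob | 4 | dave | 4
carol | 8 | dave | 8
carol | 8 | bob | 8
eve | 4 | dave | 4
After WHERE (2 rows):
cities.name | cities.score | orders.owner | orders.score
carol | 8 | dave | 8
carol | 8 | bob | 8
After SELECT (2 rows):
orders.score
8
8

== RESULT ==
orders.score
8
8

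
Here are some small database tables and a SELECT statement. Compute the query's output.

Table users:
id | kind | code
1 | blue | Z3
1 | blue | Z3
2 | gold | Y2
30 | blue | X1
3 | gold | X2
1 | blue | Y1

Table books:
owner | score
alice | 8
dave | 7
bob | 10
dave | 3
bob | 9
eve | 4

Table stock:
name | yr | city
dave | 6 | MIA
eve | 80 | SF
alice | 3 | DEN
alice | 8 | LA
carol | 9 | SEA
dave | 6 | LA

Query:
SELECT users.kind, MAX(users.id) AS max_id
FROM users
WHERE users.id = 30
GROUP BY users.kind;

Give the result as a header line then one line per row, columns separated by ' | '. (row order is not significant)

After WHERE (1 rows):
users.id | users.kind | users.code
30 | blue | X1
After GROUP BY (1 rows):
users.kind | max_id
blue | 30

== RESULT ==
users.kind | max_id
blue | 30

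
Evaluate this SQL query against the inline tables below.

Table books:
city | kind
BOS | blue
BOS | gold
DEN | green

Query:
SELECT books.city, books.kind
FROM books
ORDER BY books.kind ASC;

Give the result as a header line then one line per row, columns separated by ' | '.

== RESULT ==
books.city | books.kind
BOS | blue
BOS | gold
DEN | green

Derivation:
After SELECT (3 rows):
books.city | books.kind
BOS | blue
BOS | gold
DEN | green
After ORDER BY (3 rows):
books.city | books.kind
BOS | blue
BOS | gold
DEN | green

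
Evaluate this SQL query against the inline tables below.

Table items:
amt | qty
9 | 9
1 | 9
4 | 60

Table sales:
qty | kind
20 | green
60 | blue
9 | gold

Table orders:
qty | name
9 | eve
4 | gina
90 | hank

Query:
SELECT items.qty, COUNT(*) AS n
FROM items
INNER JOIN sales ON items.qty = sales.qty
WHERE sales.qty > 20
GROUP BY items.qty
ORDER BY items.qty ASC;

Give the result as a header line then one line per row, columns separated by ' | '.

After JOIN sales (3 rows):
items.amt | items.qty | sales.qty | sales.kind
9 | 9 | 9 | gold
1 | 9 | 9 | gold
4 | 60 | 60 | blue
After WHERE (1 rows):
items.amt | items.qty | sales.qty | sales.kind
4 | 60 | 60 | blue
After GROUP BY (1 rows):
items.qty | n
60 | 1
After ORDER BY (1 rows):
items.qty | n
60 | 1

== RESULT ==
items.qty | n
60 | 1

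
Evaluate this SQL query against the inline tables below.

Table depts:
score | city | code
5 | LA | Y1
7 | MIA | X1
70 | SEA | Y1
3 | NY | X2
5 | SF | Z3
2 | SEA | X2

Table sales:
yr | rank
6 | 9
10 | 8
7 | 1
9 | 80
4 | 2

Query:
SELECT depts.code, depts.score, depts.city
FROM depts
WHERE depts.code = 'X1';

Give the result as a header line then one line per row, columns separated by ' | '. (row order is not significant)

== RESULT ==
depts.code | depts.score | depts.city
X1 | 7 | MIA

Derivation:
After WHERE (1 rows):
depts.score | depts.city | depts.code
7 | MIA | X1
After SELECT (1 rows):
depts.code | depts.score | depts.city
X1 | 7 | MIA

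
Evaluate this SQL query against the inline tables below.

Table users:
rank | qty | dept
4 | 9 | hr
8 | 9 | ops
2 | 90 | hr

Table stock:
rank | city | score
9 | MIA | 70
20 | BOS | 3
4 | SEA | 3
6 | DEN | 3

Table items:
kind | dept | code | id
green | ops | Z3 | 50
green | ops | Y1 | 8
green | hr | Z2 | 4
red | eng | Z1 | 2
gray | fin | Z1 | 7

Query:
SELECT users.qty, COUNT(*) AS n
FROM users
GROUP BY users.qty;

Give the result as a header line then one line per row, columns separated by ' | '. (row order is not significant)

After GROUP BY (2 rows):
users.qty | n
9 | 2
90 | 1

== RESULT ==
users.qty | n
9 | 2
90 | 1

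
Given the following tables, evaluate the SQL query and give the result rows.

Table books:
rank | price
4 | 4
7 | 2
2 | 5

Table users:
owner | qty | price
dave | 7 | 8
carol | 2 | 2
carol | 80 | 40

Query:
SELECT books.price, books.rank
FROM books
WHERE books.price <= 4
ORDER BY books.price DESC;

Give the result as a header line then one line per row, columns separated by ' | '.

After WHERE (2 rows):
books.rank | books.price
4 | 4
7 | 2
After SELECT (2 rows):
books.price | books.rank
4 | 4
2 | 7
After ORDER BY (2 rows):
books.price | books.rank
4 | 4
2 | 7

== RESULT ==
books.price | books.rank
4 | 4
2 | 7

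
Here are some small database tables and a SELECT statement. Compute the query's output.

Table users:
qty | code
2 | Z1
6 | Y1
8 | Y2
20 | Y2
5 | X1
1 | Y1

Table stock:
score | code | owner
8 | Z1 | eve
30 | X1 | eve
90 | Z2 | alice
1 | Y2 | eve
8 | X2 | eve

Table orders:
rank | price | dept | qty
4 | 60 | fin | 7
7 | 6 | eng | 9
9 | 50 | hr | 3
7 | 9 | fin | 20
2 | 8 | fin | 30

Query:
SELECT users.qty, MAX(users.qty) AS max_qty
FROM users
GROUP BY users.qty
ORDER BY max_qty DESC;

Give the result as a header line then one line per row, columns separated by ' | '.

After GROUP BY (6 rows):
users.qty | max_qty
2 | 2
6 | 6
8 | 8
20 | 20
5 | 5
1 | 1
After ORDER BY (6 rows):
users.qty | max_qty
20 | 20
8 | 8
6 | 6
5 | 5
2 | 2
1 | 1

== RESULT ==
users.qty | max_qty
20 | 20
8 | 8
6 | 6
5 | 5
2 | 2
1 | 1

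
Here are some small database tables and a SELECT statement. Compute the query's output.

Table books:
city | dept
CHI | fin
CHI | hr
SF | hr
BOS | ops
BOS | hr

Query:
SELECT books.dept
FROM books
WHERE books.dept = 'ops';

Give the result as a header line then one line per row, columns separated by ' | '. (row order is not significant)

== RESULT ==
books.dept
ops

Derivation:
After WHERE (1 rows):
books.city | books.dept
BOS | ops
After SELECT (1 rows):
books.dept
ops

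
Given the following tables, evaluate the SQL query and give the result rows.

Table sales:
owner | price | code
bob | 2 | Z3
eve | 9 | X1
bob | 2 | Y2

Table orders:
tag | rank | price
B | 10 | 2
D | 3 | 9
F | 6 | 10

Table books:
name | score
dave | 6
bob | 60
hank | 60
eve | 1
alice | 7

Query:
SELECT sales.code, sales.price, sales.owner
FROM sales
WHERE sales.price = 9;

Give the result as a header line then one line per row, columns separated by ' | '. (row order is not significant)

== RESULT ==
sales.code | sales.price | sales.owner
X1 | 9 | eve

Derivation:
After WHERE (1 rows):
sales.owner | sales.price | sales.code
eve | 9 | X1
After SELECT (1 rows):
sales.code | sales.price | sales.owner
X1 | 9 | eve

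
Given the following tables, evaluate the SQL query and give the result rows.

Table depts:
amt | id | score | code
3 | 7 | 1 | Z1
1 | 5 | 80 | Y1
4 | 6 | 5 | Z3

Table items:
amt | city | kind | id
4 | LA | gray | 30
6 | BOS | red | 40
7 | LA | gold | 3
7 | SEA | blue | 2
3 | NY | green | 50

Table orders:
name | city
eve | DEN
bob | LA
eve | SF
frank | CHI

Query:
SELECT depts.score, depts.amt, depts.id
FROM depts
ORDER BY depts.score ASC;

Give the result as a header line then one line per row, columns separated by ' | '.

After SELECT (3 rows):
depts.score | depts.amt | depts.id
1 | 3 | 7
80 | 1 | 5
5 | 4 | 6
After ORDER BY (3 rows):
depts.score | depts.amt | depts.id
1 | 3 | 7
5 | 4 | 6
80 | 1 | 5

== RESULT ==
depts.score | depts.amt | depts.id
1 | 3 | 7
5 | 4 | 6
80 | 1 | 5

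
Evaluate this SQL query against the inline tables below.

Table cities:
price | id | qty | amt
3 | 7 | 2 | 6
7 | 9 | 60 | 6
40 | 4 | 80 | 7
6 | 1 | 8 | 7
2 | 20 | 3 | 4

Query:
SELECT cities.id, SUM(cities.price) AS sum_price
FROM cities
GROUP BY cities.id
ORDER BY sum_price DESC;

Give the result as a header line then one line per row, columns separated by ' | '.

== RESULT ==
cities.id | sum_price
4 | 40
9 | 7
1 | 6
7 | 3
20 | 2

Derivation:
After GROUP BY (5 rows):
cities.id | sum_price
7 | 3
9 | 7
4 | 40
1 | 6
20 | 2
After ORDER BY (5 rows):
cities.id | sum_price
4 | 40
9 | 7
1 | 6
7 | 3
20 | 2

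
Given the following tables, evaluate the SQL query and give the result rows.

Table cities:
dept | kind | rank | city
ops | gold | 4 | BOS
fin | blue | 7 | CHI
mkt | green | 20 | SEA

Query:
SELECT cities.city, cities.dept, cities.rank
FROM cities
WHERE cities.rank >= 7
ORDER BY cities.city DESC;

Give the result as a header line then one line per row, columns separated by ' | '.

After WHERE (2 rows):
cities.dept | cities.kind | cities.rank | cities.city
fin | blue | 7 | CHI
mkt | green | 20 | SEA
After SELECT (2 rows):
cities.city | cities.dept | cities.rank
CHI | fin | 7
SEA | mkt | 20
After ORDER BY (2 rows):
cities.city | cities.dept | cities.rank
SEA | mkt | 20
CHI | fin | 7

== RESULT ==
cities.city | cities.dept | cities.rank
SEA | mkt | 20
CHI | fin | 7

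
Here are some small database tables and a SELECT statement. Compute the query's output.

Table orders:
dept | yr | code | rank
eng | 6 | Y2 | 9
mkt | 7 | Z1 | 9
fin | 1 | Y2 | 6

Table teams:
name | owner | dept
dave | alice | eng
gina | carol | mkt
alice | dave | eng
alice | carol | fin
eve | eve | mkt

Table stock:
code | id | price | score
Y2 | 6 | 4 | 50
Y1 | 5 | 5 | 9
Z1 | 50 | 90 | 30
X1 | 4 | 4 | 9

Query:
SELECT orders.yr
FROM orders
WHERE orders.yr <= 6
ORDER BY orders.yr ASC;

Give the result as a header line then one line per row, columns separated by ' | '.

== RESULT ==
orders.yr
1
6

Derivation:
After WHERE (2 rows):
orders.dept | orders.yr | orders.code | orders.rank
eng | 6 | Y2 | 9
fin | 1 | Y2 | 6
After SELECT (2 rows):
orders.yr
6
1
After ORDER BY (2 rows):
orders.yr
1
6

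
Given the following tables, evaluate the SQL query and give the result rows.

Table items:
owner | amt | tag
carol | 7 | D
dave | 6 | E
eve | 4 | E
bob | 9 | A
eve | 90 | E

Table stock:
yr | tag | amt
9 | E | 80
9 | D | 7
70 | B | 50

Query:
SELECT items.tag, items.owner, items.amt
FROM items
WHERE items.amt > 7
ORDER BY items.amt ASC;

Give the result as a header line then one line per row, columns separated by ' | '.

After WHERE (2 rows):
items.owner | items.amt | items.tag
bob | 9 | A
eve | 90 | E
After SELECT (2 rows):
items.tag | items.owner | items.amt
A | bob | 9
E | eve | 90
After ORDER BY (2 rows):
items.tag | items.owner | items.amt
A | bob | 9
E | eve | 90

== RESULT ==
items.tag | items.owner | items.amt
A | bob | 9
E | eve | 90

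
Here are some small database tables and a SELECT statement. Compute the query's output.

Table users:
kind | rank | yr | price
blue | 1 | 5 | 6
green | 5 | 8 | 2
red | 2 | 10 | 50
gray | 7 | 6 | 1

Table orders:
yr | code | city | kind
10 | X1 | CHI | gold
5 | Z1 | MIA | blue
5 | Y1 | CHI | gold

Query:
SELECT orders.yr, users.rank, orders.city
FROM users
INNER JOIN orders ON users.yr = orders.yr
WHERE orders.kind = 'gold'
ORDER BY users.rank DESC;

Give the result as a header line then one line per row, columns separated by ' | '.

After JOIN orders (3 rows):
users.kind | users.rank | users.yr | users.price | orders.yr | orders.code | orders.city | orders.kind
blue | 1 | 5 | 6 | 5 | Z1 | MIA | blue
blue | 1 | 5 | 6 | 5 | Y1 | CHI | gold
red | 2 | 10 | 50 | 10 | X1 | CHI | gold
After WHERE (2 rows):
users.kind | users.rank | users.yr | users.price | orders.yr | orders.code | orders.city | orders.kind
blue | 1 | 5 | 6 | 5 | Y1 | CHI | gold
red | 2 | 10 | 50 | 10 | X1 | CHI | gold
After SELECT (2 rows):
orders.yr | users.rank | orders.city
5 | 1 | CHI
10 | 2 | CHI
After ORDER BY (2 rows):
orders.yr | users.rank | orders.city
10 | 2 | CHI
5 | 1 | CHI

== RESULT ==
orders.yr | users.rank | orders.city
10 | 2 | CHI
5 | 1 | CHI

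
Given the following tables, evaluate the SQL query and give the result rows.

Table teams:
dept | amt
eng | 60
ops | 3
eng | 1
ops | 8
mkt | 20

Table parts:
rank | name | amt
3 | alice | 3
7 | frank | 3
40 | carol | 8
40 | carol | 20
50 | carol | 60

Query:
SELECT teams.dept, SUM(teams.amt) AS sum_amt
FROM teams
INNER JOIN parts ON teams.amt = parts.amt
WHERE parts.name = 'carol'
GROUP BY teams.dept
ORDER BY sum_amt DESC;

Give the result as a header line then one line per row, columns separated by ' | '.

== RESULT ==
teams.dept | sum_amt
eng | 60
mkt | 20
ops | 8

Derivation:
After JOIN parts (5 rows):
teams.dept | teams.amt | parts.rank | parts.name | parts.amt
eng | 60 | 50 | carol | 60
ops | 3 | 3 | alice | 3
ops | 3 | 7 | frank | 3
ops | 8 | 40 | carol | 8
mkt | 20 | 40 | carol | 20
After WHERE (3 rows):
teams.dept | teams.amt | parts.rank | parts.name | parts.amt
eng | 60 | 50 | carol | 60
ops | 8 | 40 | carol | 8
mkt | 20 | 40 | carol | 20
After GROUP BY (3 rows):
teams.dept | sum_amt
eng | 60
ops | 8
mkt | 20
After ORDER BY (3 rows):
teams.dept | sum_amt
eng | 60
mkt | 20
ops | 8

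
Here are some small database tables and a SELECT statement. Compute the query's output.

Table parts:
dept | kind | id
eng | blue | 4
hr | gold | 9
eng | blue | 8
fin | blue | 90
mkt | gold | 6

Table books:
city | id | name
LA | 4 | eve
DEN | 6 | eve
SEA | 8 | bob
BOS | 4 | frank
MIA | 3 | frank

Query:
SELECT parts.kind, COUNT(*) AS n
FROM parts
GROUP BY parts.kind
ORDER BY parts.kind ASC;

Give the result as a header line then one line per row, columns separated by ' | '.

== RESULT ==
parts.kind | n
blue | 3
gold | 2

Derivation:
After GROUP BY (2 rows):
parts.kind | n
blue | 3
gold | 2
After ORDER BY (2 rows):
parts.kind | n
blue | 3
gold | 2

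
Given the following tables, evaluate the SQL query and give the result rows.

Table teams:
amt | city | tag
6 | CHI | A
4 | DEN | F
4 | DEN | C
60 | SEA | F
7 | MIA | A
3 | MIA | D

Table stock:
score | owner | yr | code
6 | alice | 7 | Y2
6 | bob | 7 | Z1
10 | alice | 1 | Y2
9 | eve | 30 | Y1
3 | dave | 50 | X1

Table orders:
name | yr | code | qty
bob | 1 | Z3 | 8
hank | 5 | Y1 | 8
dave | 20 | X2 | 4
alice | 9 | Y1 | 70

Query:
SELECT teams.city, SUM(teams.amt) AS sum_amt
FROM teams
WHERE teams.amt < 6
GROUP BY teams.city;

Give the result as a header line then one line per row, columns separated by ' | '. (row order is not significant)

== RESULT ==
teams.city | sum_amt
DEN | 8
MIA | 3

Derivation:
After WHERE (3 rows):
teams.amt | teams.city | teams.tag
4 | DEN | F
4 | DEN | C
3 | MIA | D
After GROUP BY (2 rows):
teams.city | sum_amt
DEN | 8
MIA | 3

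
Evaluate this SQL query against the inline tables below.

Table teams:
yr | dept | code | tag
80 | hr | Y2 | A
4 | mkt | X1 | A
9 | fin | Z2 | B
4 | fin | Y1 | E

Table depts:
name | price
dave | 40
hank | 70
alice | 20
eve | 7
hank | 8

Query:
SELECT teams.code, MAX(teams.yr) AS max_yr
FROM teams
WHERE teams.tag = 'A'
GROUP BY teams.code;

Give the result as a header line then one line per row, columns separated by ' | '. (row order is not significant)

After WHERE (2 rows):
teams.yr | teams.dept | teams.code | teams.tag
80 | hr | Y2 | A
4 | mkt | X1 | A
After GROUP BY (2 rows):
teams.code | max_yr
Y2 | 80
X1 | 4

== RESULT ==
teams.code | max_yr
Y2 | 80
X1 | 4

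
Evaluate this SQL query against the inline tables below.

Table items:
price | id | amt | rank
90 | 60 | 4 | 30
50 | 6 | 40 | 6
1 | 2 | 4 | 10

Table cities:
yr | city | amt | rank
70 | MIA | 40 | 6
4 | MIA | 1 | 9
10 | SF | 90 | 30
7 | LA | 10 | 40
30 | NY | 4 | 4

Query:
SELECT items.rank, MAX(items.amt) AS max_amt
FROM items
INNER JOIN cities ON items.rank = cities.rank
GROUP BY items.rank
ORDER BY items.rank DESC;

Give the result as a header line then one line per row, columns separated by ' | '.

After JOIN cities (2 rows):
items.price | items.id | items.amt | items.rank | cities.yr | cities.city | cities.amt | cities.rank
90 | 60 | 4 | 30 | 10 | SF | 90 | 30
50 | 6 | 40 | 6 | 70 | MIA | 40 | 6
After GROUP BY (2 rows):
items.rank | max_amt
30 | 4
6 | 40
After ORDER BY (2 rows):
items.rank | max_amt
30 | 4
6 | 40

== RESULT ==
items.rank | max_amt
30 | 4
6 | 40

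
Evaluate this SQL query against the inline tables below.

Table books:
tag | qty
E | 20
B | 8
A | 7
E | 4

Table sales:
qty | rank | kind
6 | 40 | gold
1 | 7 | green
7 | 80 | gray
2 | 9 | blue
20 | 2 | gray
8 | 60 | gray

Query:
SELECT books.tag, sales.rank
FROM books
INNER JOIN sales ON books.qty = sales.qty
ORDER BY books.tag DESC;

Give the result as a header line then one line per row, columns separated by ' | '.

== RESULT ==
books.tag | sales.rank
E | 2
B | 60
A | 80

Derivation:
After JOIN sales (3 rows):
books.tag | books.qty | sales.qty | sales.rank | sales.kind
E | 20 | 20 | 2 | gray
B | 8 | 8 | 60 | gray
A | 7 | 7 | 80 | gray
After SELECT (3 rows):
books.tag | sales.rank
E | 2
B | 60
A | 80
After ORDER BY (3 rows):
books.tag | sales.rank
E | 2
B | 60
A | 80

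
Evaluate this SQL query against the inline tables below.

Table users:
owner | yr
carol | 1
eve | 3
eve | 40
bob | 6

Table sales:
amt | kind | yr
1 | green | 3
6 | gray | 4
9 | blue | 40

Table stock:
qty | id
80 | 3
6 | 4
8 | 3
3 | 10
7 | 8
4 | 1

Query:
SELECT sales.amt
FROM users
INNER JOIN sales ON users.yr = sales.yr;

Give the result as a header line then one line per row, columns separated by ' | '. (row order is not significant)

After JOIN sales (2 rows):
users.owner | users.yr | sales.amt | sales.kind | sales.yr
eve | 3 | 1 | green | 3
eve | 40 | 9 | blue | 40
After SELECT (2 rows):
sales.amt
1
9

== RESULT ==
sales.amt
1
9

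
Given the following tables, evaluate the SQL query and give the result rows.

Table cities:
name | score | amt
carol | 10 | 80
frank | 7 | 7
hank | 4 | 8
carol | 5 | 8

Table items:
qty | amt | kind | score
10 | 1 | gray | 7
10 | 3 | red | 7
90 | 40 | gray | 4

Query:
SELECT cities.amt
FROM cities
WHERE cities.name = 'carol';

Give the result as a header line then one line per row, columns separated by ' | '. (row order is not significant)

== RESULT ==
cities.amt
80
8

Derivation:
After WHERE (2 rows):
cities.name | cities.score | cities.amt
carol | 10 | 80
carol | 5 | 8
After SELECT (2 rows):
cities.amt
80
8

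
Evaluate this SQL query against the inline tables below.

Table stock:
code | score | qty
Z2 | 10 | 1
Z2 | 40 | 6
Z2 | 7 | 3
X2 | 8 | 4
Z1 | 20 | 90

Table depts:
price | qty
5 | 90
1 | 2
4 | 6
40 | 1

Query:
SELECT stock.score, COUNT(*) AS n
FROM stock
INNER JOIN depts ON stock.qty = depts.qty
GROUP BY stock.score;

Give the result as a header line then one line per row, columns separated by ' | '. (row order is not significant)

== RESULT ==
stock.score | n
10 | 1
40 | 1
20 | 1

Derivation:
After JOIN depts (3 rows):
stock.code | stock.score | stock.qty | depts.price | depts.qty
Z2 | 10 | 1 | 40 | 1
Z2 | 40 | 6 | 4 | 6
Z1 | 20 | 90 | 5 | 90
After GROUP BY (3 rows):
stock.score | n
10 | 1
40 | 1
20 | 1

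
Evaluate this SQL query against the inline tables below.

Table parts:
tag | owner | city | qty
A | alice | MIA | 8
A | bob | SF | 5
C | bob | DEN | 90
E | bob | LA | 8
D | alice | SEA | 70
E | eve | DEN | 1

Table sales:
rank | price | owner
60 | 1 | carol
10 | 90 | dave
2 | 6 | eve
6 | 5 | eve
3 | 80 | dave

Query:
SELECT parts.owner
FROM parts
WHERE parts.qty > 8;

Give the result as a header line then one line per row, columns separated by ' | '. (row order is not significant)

After WHERE (2 rows):
parts.tag | parts.owner | parts.city | parts.qty
C | bob | DEN | 90
D | alice | SEA | 70
After SELECT (2 rows):
parts.owner
bob
alice

== RESULT ==
parts.owner
bob
alice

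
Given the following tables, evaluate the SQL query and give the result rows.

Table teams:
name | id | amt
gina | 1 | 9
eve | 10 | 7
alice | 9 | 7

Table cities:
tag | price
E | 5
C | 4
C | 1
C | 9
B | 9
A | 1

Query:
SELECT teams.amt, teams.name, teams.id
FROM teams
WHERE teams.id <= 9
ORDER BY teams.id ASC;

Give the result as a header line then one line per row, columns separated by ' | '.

After WHERE (2 rows):
teams.name | teams.id | teams.amt
gina | 1 | 9
alice | 9 | 7
After SELECT (2 rows):
teams.amt | teams.name | teams.id
9 | gina | 1
7 | alice | 9
After ORDER BY (2 rows):
teams.amt | teams.name | teams.id
9 | gina | 1
7 | alice | 9

== RESULT ==
teams.amt | teams.name | teams.id
9 | gina | 1
7 | alice | 9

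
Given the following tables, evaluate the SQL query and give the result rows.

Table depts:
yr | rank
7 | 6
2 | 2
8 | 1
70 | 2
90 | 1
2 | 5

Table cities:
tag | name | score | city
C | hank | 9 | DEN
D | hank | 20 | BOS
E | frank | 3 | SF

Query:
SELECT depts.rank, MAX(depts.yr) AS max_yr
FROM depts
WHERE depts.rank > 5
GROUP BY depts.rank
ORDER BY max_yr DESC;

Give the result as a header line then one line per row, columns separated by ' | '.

== RESULT ==
depts.rank | max_yr
6 | 7

Derivation:
After WHERE (1 rows):
depts.yr | depts.rank
7 | 6
After GROUP BY (1 rows):
depts.rank | max_yr
6 | 7
After ORDER BY (1 rows):
depts.rank | max_yr
6 | 7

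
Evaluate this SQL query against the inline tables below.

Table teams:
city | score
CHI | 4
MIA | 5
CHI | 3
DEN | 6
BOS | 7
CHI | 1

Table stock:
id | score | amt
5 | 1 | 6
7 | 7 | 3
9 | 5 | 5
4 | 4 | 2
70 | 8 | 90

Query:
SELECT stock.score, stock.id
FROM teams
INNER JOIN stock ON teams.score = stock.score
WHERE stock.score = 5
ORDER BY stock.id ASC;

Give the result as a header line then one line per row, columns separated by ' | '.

== RESULT ==
stock.score | stock.id
5 | 9

Derivation:
After JOIN stock (4 rows):
teams.city | teams.score | stock.id | stock.score | stock.amt
CHI | 4 | 4 | 4 | 2
MIA | 5 | 9 | 5 | 5
BOS | 7 | 7 | 7 | 3
CHI | 1 | 5 | 1 | 6
After WHERE (1 rows):
teams.city | teams.score | stock.id | stock.score | stock.amt
MIA | 5 | 9 | 5 | 5
After SELECT (1 rows):
stock.score | stock.id
5 | 9
After ORDER BY (1 rows):
stock.score | stock.id
5 | 9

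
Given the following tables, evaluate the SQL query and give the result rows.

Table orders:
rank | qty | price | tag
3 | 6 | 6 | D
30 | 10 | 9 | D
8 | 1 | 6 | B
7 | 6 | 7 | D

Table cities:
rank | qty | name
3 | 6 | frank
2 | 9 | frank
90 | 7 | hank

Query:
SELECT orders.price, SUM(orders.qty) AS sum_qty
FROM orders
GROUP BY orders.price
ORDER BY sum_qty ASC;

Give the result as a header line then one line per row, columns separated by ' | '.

After GROUP BY (3 rows):
orders.price | sum_qty
6 | 7
9 | 10
7 | 6
After ORDER BY (3 rows):
orders.price | sum_qty
7 | 6
6 | 7
9 | 10

== RESULT ==
orders.price | sum_qty
7 | 6
6 | 7
9 | 10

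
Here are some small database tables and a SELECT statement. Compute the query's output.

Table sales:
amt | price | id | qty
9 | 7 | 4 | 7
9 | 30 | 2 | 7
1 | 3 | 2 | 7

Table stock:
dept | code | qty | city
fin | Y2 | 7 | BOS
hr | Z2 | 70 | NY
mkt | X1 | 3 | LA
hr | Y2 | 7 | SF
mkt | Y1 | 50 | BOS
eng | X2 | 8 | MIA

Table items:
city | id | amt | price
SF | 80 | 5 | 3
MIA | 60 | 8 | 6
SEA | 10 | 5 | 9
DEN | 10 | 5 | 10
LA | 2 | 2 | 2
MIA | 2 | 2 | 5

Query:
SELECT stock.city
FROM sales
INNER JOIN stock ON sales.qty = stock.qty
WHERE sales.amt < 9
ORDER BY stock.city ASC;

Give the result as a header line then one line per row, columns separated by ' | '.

After JOIN stock (6 rows):
sales.amt | sales.price | sales.id | sales.qty | stock.dept | stock.code | stock.qty | stock.city
9 | 7 | 4 | 7 | fin | Y2 | 7 | BOS
9 | 7 | 4 | 7 | hr | Y2 | 7 | SF
9 | 30 | 2 | 7 | fin | Y2 | 7 | BOS
9 | 30 | 2 | 7 | hr | Y2 | 7 | SF
1 | 3 | 2 | 7 | fin | Y2 | 7 | BOS
1 | 3 | 2 | 7 | hr | Y2 | 7 | SF
After WHERE (2 rows):
sales.amt | sales.price | sales.id | sales.qty | stock.dept | stock.code | stock.qty | stock.city
1 | 3 | 2 | 7 | fin | Y2 | 7 | BOS
1 | 3 | 2 | 7 | hr | Y2 | 7 | SF
After SELECT (2 rows):
stock.city
BOS
SF
After ORDER BY (2 rows):
stock.city
BOS
SF

== RESULT ==
stock.city
BOS
SF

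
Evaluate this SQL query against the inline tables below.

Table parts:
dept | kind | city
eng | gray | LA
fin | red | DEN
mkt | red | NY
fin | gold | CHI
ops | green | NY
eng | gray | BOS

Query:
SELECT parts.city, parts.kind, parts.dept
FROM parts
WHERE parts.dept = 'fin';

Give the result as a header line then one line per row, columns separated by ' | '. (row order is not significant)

After WHERE (2 rows):
parts.dept | parts.kind | parts.city
fin | red | DEN
fin | gold | CHI
After SELECT (2 rows):
parts.city | parts.kind | parts.dept
DEN | red | fin
CHI | gold | fin

== RESULT ==
parts.city | parts.kind | parts.dept
DEN | red | fin
CHI | gold | fin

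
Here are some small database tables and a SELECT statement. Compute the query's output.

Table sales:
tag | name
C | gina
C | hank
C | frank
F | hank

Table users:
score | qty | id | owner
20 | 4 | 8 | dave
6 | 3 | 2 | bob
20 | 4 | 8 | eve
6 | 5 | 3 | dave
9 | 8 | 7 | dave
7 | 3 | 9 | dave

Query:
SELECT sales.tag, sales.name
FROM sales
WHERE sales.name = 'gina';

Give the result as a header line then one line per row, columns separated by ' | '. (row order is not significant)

== RESULT ==
sales.tag | sales.name
C | gina

Derivation:
After WHERE (1 rows):
sales.tag | sales.name
C | gina
After SELECT (1 rows):
sales.tag | sales.name
C | gina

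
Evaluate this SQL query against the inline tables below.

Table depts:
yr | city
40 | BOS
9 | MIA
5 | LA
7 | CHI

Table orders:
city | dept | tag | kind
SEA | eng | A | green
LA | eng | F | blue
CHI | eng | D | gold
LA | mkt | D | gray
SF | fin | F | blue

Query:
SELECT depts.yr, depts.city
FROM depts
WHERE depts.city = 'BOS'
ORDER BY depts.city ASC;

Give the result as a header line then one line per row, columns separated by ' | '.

== RESULT ==
depts.yr | depts.city
40 | BOS

Derivation:
After WHERE (1 rows):
depts.yr | depts.city
40 | BOS
After SELECT (1 rows):
depts.yr | depts.city
40 | BOS
After ORDER BY (1 rows):
depts.yr | depts.city
40 | BOS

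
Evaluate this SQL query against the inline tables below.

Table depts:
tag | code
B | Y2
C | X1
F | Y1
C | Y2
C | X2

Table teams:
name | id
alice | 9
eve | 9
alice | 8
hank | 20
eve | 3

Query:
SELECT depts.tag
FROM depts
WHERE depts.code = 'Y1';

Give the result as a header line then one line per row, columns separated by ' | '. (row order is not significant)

== RESULT ==
depts.tag
F

Derivation:
After WHERE (1 rows):
depts.tag | depts.code
F | Y1
After SELECT (1 rows):
depts.tag
F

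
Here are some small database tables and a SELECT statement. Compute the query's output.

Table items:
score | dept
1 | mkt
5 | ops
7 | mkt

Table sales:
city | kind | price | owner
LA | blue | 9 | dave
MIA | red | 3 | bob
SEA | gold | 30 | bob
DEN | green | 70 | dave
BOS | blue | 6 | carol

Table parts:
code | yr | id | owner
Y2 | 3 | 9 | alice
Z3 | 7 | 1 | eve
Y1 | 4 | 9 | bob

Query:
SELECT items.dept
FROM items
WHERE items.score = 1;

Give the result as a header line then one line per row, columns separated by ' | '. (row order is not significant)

After WHERE (1 rows):
items.score | items.dept
1 | mkt
After SELECT (1 rows):
items.dept
mkt

== RESULT ==
items.dept
mkt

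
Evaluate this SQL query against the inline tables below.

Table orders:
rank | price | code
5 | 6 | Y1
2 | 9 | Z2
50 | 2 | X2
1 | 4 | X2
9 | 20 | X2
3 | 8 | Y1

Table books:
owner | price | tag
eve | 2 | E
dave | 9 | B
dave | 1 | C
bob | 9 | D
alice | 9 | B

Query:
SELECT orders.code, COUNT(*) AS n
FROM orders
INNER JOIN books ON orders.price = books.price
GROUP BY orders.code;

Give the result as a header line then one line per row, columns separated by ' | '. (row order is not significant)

After JOIN books (4 rows):
orders.rank | orders.price | orders.code | books.owner | books.price | books.tag
2 | 9 | Z2 | dave | 9 | B
2 | 9 | Z2 | bob | 9 | D
2 | 9 | Z2 | alice | 9 | B
50 | 2 | X2 | eve | 2 | E
After GROUP BY (2 rows):
orders.code | n
Z2 | 3
X2 | 1

== RESULT ==
orders.code | n
Z2 | 3
X2 | 1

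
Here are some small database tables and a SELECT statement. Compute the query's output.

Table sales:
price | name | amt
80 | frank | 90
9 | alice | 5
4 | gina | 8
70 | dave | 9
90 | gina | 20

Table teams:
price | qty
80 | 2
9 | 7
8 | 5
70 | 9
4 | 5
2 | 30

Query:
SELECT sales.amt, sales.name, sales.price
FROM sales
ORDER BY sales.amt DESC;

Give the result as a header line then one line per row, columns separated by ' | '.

After SELECT (5 rows):
sales.amt | sales.name | sales.price
90 | frank | 80
5 | alice | 9
8 | gina | 4
9 | dave | 70
20 | gina | 90
After ORDER BY (5 rows):
sales.amt | sales.name | sales.price
90 | frank | 80
20 | gina | 90
9 | dave | 70
8 | gina | 4
5 | alice | 9

== RESULT ==
sales.amt | sales.name | sales.price
90 | frank | 80
20 | gina | 90
9 | dave | 70
8 | gina | 4
5 | alice | 9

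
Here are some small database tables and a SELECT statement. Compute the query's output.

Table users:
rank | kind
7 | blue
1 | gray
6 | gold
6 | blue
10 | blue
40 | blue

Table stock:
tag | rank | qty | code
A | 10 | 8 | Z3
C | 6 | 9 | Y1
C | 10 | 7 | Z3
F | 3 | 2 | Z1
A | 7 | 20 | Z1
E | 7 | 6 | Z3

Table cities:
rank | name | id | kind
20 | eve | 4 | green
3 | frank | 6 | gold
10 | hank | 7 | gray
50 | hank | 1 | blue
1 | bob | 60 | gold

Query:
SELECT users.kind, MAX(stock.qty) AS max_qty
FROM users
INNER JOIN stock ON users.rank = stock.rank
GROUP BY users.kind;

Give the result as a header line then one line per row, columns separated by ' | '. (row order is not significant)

After JOIN stock (6 rows):
users.rank | users.kind | stock.tag | stock.rank | stock.qty | stock.code
7 | blue | A | 7 | 20 | Z1
7 | blue | E | 7 | 6 | Z3
6 | gold | C | 6 | 9 | Y1
6 | blue | C | 6 | 9 | Y1
10 | blue | A | 10 | 8 | Z3
10 | blue | C | 10 | 7 | Z3
After GROUP BY (2 rows):
users.kind | max_qty
blue | 20
gold | 9

== RESULT ==
users.kind | max_qty
blue | 20
gold | 9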